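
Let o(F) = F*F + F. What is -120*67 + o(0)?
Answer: -8040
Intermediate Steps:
o(F) = F + F² (o(F) = F² + F = F + F²)
-120*67 + o(0) = -120*67 + 0*(1 + 0) = -8040 + 0*1 = -8040 + 0 = -8040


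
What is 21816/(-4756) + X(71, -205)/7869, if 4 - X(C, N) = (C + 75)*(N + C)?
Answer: -19651174/9356241 ≈ -2.1003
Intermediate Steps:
X(C, N) = 4 - (75 + C)*(C + N) (X(C, N) = 4 - (C + 75)*(N + C) = 4 - (75 + C)*(C + N))
21816/(-4756) + X(71, -205)/7869 = 21816/(-4756) + (4 - 1*71² - 75*71 - 75*(-205) - 1*71*(-205))/7869 = 21816*(-1/4756) + (4 - 1*5041 - 5325 + 15375 + 14555)*(1/7869) = -5454/1189 + (4 - 5041 - 5325 + 15375 + 14555)*(1/7869) = -5454/1189 + 19568*(1/7869) = -5454/1189 + 19568/7869 = -19651174/9356241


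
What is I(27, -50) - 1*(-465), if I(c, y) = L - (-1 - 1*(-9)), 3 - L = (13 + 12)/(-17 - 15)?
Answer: 14745/32 ≈ 460.78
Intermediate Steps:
L = 121/32 (L = 3 - (13 + 12)/(-17 - 15) = 3 - 25/(-32) = 3 - 25*(-1)/32 = 3 - 1*(-25/32) = 3 + 25/32 = 121/32 ≈ 3.7813)
I(c, y) = -135/32 (I(c, y) = 121/32 - (-1 - 1*(-9)) = 121/32 - (-1 + 9) = 121/32 - 1*8 = 121/32 - 8 = -135/32)
I(27, -50) - 1*(-465) = -135/32 - 1*(-465) = -135/32 + 465 = 14745/32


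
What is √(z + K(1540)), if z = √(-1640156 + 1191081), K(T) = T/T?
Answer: √(1 + 5*I*√17963) ≈ 18.318 + 18.291*I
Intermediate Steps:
K(T) = 1
z = 5*I*√17963 (z = √(-449075) = 5*I*√17963 ≈ 670.13*I)
√(z + K(1540)) = √(5*I*√17963 + 1) = √(1 + 5*I*√17963)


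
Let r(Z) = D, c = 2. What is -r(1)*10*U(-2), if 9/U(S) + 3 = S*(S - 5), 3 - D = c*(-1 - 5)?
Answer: -1350/11 ≈ -122.73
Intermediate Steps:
D = 15 (D = 3 - 2*(-1 - 5) = 3 - 2*(-6) = 3 - 1*(-12) = 3 + 12 = 15)
r(Z) = 15
U(S) = 9/(-3 + S*(-5 + S)) (U(S) = 9/(-3 + S*(S - 5)) = 9/(-3 + S*(-5 + S)))
-r(1)*10*U(-2) = -15*10*9/(-3 + (-2)**2 - 5*(-2)) = -150*9/(-3 + 4 + 10) = -150*9/11 = -1*1350/11 = -1350/11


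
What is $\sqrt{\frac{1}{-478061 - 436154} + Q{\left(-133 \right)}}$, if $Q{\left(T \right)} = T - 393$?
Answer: $\frac{i \sqrt{439625049748565}}{914215} \approx 22.935 i$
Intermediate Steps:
$Q{\left(T \right)} = -393 + T$
$\sqrt{\frac{1}{-478061 - 436154} + Q{\left(-133 \right)}} = \sqrt{\frac{1}{-478061 - 436154} - 526} = \sqrt{\frac{1}{-914215} - 526} = \sqrt{- \frac{1}{914215} - 526} = \sqrt{- \frac{480877091}{914215}} = \frac{i \sqrt{439625049748565}}{914215}$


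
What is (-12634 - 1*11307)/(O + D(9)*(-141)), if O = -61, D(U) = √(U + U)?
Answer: -1460401/354137 + 10127043*√2/354137 ≈ 36.318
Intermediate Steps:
D(U) = √2*√U (D(U) = √(2*U) = √2*√U)
(-12634 - 1*11307)/(O + D(9)*(-141)) = (-12634 - 1*11307)/(-61 + (√2*√9)*(-141)) = (-12634 - 11307)/(-61 + (√2*3)*(-141)) = -23941/(-61 + (3*√2)*(-141)) = -23941/(-61 - 423*√2)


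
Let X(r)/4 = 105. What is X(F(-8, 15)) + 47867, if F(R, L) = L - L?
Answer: 48287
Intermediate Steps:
F(R, L) = 0
X(r) = 420 (X(r) = 4*105 = 420)
X(F(-8, 15)) + 47867 = 420 + 47867 = 48287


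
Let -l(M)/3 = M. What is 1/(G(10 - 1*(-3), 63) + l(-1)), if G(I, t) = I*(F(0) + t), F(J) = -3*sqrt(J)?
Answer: 1/822 ≈ 0.0012165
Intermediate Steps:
l(M) = -3*M
G(I, t) = I*t (G(I, t) = I*(-3*sqrt(0) + t) = I*(-3*0 + t) = I*(0 + t) = I*t)
1/(G(10 - 1*(-3), 63) + l(-1)) = 1/((10 - 1*(-3))*63 - 3*(-1)) = 1/((10 + 3)*63 + 3) = 1/(13*63 + 3) = 1/(819 + 3) = 1/822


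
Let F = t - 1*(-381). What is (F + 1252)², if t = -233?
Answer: 1960000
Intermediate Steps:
F = 148 (F = -233 - 1*(-381) = -233 + 381 = 148)
(F + 1252)² = (148 + 1252)² = 1400² = 1960000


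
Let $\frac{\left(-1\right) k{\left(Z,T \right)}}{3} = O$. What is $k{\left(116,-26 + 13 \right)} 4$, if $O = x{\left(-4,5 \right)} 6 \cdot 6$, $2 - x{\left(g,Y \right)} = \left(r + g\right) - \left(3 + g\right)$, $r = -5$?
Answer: $-4320$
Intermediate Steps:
$x{\left(g,Y \right)} = 10$ ($x{\left(g,Y \right)} = 2 - \left(\left(-5 + g\right) - \left(3 + g\right)\right) = 2 - -8 = 2 + 8 = 10$)
$O = 360$ ($O = 10 \cdot 6 \cdot 6 = 10 \cdot 36 = 360$)
$k{\left(Z,T \right)} = -1080$ ($k{\left(Z,T \right)} = \left(-3\right) 360 = -1080$)
$k{\left(116,-26 + 13 \right)} 4 = \left(-1080\right) 4 = -4320$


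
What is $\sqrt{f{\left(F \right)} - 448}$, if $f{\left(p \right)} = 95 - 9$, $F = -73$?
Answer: $i \sqrt{362} \approx 19.026 i$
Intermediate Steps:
$f{\left(p \right)} = 86$
$\sqrt{f{\left(F \right)} - 448} = \sqrt{86 - 448} = \sqrt{-362} = i \sqrt{362}$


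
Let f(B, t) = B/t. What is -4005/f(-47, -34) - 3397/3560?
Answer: -484924859/167320 ≈ -2898.2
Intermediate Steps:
-4005/f(-47, -34) - 3397/3560 = -4005/((-47/(-34))) - 3397/3560 = -4005/((-47*(-1/34))) - 3397*1/3560 = -4005/47/34 - 3397/3560 = -4005*34/47 - 3397/3560 = -136170/47 - 3397/3560 = -484924859/167320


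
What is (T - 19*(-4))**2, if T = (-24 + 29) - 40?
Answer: 1681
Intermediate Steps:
T = -35 (T = 5 - 40 = -35)
(T - 19*(-4))**2 = (-35 - 19*(-4))**2 = (-35 + 76)**2 = 41**2 = 1681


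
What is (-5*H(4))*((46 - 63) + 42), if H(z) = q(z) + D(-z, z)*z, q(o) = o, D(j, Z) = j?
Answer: 1500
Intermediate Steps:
H(z) = z - z**2 (H(z) = z + (-z)*z = z - z**2)
(-5*H(4))*((46 - 63) + 42) = (-20*(1 - 1*4))*((46 - 63) + 42) = (-20*(1 - 4))*(-17 + 42) = -20*(-3)*25 = -5*(-12)*25 = 60*25 = 1500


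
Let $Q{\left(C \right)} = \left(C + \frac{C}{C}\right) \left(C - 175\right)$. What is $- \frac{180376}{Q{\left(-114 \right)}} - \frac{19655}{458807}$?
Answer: $- \frac{83399644767}{14983260199} \approx -5.5662$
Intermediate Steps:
$Q{\left(C \right)} = \left(1 + C\right) \left(-175 + C\right)$ ($Q{\left(C \right)} = \left(C + 1\right) \left(-175 + C\right) = \left(1 + C\right) \left(-175 + C\right)$)
$- \frac{180376}{Q{\left(-114 \right)}} - \frac{19655}{458807} = - \frac{180376}{-175 + \left(-114\right)^{2} - -19836} - \frac{19655}{458807} = - \frac{180376}{-175 + 12996 + 19836} - \frac{19655}{458807} = - \frac{180376}{32657} - \frac{19655}{458807} = - \frac{83399644767}{14983260199}$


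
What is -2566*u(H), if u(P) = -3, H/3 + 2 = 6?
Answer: 7698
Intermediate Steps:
H = 12 (H = -6 + 3*6 = -6 + 18 = 12)
-2566*u(H) = -2566*(-3) = 7698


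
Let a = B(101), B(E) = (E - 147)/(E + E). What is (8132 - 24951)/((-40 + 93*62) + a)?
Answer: -154429/52573 ≈ -2.9374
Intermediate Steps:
B(E) = (-147 + E)/(2*E) (B(E) = (-147 + E)/((2*E)) = (-147 + E)*(1/(2*E)) = (-147 + E)/(2*E))
a = -23/101 (a = (½)*(-147 + 101)/101 = (½)*(1/101)*(-46) = -23/101 ≈ -0.22772)
(8132 - 24951)/((-40 + 93*62) + a) = (8132 - 24951)/((-40 + 93*62) - 23/101) = -16819/((-40 + 5766) - 23/101) = -16819/(5726 - 23/101) = -16819/578303/101 = -16819*101/578303 = -154429/52573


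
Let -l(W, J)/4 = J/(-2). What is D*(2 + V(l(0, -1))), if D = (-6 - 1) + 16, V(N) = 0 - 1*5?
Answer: -27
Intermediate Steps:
l(W, J) = 2*J (l(W, J) = -4*J/(-2) = -4*J*(-1)/2 = -(-2)*J = 2*J)
V(N) = -5 (V(N) = 0 - 5 = -5)
D = 9 (D = -7 + 16 = 9)
D*(2 + V(l(0, -1))) = 9*(2 - 5) = 9*(-3) = -27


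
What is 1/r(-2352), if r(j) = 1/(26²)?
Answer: 676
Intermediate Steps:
r(j) = 1/676
1/r(-2352) = 1/(1/676) = 676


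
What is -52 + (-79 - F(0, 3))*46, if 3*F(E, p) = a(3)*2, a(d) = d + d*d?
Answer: -4054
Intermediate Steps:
a(d) = d + d²
F(E, p) = 8 (F(E, p) = ((3*(1 + 3))*2)/3 = ((3*4)*2)/3 = (12*2)/3 = (⅓)*24 = 8)
-52 + (-79 - F(0, 3))*46 = -52 + (-79 - 1*8)*46 = -52 + (-79 - 8)*46 = -52 - 87*46 = -52 - 4002 = -4054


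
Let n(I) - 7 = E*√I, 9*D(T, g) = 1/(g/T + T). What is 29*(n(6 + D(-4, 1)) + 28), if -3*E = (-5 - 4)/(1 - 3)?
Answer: 1015 - 29*√15538/34 ≈ 908.68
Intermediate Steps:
E = -3/2 (E = -(-5 - 4)/(3*(1 - 3)) = -(-3)/(-2) = -(-3)*(-1)/2 = -⅓*9/2 = -3/2 ≈ -1.5000)
D(T, g) = 1/(9*(T + g/T)) (D(T, g) = 1/(9*(g/T + T)) = 1/(9*(T + g/T)))
n(I) = 7 - 3*√I/2
29*(n(6 + D(-4, 1)) + 28) = 29*((7 - 3*√(6 + (⅑)*(-4)/(1 + (-4)²))/2) + 28) = 29*((7 - 3*√(6 + (⅑)*(-4)/(1 + 16))/2) + 28) = 29*((7 - 3*√(6 + (⅑)*(-4)/17)/2) + 28) = 29*((7 - 3*√(6 + (⅑)*(-4)*(1/17))/2) + 28) = 29*((7 - 3*√(6 - 4/153)/2) + 28) = 29*((7 - √15538/34) + 28) = 29*(35 - √15538/34) = 1015 - 29*√15538/34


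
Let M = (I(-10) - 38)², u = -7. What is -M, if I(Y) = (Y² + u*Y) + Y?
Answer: -14884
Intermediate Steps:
I(Y) = Y² - 6*Y (I(Y) = (Y² - 7*Y) + Y = Y² - 6*Y)
M = 14884 (M = (-10*(-6 - 10) - 38)² = (-10*(-16) - 38)² = (160 - 38)² = 122² = 14884)
-M = -1*14884 = -14884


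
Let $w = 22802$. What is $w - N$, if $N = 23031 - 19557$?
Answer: $19328$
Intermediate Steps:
$N = 3474$ ($N = 23031 - 19557 = 3474$)
$w - N = 22802 - 3474 = 19328$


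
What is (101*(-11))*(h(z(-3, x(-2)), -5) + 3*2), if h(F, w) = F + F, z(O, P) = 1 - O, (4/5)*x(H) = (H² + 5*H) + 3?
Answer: -15554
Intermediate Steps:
x(H) = 15/4 + 5*H²/4 + 25*H/4 (x(H) = 5*((H² + 5*H) + 3)/4 = 5*(3 + H² + 5*H)/4 = 15/4 + 5*H²/4 + 25*H/4)
h(F, w) = 2*F
(101*(-11))*(h(z(-3, x(-2)), -5) + 3*2) = (101*(-11))*(2*(1 - 1*(-3)) + 3*2) = -1111*(2*(1 + 3) + 6) = -1111*(2*4 + 6) = -1111*(8 + 6) = -1111*14 = -15554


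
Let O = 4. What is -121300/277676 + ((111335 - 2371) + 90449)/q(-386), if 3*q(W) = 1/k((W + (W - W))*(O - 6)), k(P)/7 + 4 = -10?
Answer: -4069857038143/69419 ≈ -5.8627e+7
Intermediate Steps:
k(P) = -98 (k(P) = -28 + 7*(-10) = -28 - 70 = -98)
q(W) = -1/294 (q(W) = (1/3)/(-98) = (1/3)*(-1/98) = -1/294)
-121300/277676 + ((111335 - 2371) + 90449)/q(-386) = -121300/277676 + ((111335 - 2371) + 90449)/(-1/294) = -121300*1/277676 + (108964 + 90449)*(-294) = -30325/69419 + 199413*(-294) = -30325/69419 - 58627422 = -4069857038143/69419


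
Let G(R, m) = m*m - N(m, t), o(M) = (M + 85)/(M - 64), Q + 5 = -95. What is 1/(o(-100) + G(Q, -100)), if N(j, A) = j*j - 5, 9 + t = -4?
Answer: 164/835 ≈ 0.19641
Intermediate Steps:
t = -13 (t = -9 - 4 = -13)
N(j, A) = -5 + j**2 (N(j, A) = j**2 - 5 = -5 + j**2)
Q = -100 (Q = -5 - 95 = -100)
o(M) = (85 + M)/(-64 + M)
G(R, m) = 5 (G(R, m) = m*m - (-5 + m**2) = m**2 + (5 - m**2) = 5)
1/(o(-100) + G(Q, -100)) = 1/((85 - 100)/(-64 - 100) + 5) = 1/(-15/(-164) + 5) = 1/(-1/164*(-15) + 5) = 1/(15/164 + 5) = 1/(835/164) = 164/835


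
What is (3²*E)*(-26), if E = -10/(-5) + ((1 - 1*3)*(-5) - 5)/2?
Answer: -1053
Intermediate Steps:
E = 9/2 (E = -10*(-⅕) + ((1 - 3)*(-5) - 5)*(½) = 2 + (-2*(-5) - 5)*(½) = 2 + (10 - 5)*(½) = 2 + 5*(½) = 2 + 5/2 = 9/2 ≈ 4.5000)
(3²*E)*(-26) = (3²*(9/2))*(-26) = (9*(9/2))*(-26) = (81/2)*(-26) = -1053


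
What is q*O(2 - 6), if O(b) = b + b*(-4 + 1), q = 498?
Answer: 3984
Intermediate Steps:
O(b) = -2*b (O(b) = b + b*(-3) = b - 3*b = -2*b)
q*O(2 - 6) = 498*(-2*(2 - 6)) = 498*(-2*(-4)) = 498*8 = 3984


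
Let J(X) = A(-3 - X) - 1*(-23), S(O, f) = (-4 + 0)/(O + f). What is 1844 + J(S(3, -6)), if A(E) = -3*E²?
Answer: 5432/3 ≈ 1810.7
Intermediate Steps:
S(O, f) = -4/(O + f)
J(X) = 23 - 3*(-3 - X)² (J(X) = -3*(-3 - X)² - 1*(-23) = -3*(-3 - X)² + 23 = 23 - 3*(-3 - X)²)
1844 + J(S(3, -6)) = 1844 + (23 - 3*(3 - 4/(3 - 6))²) = 1844 + (23 - 3*(3 - 4/(-3))²) = 1844 + (23 - 3*(3 - 4*(-⅓))²) = 1844 + (23 - 3*(3 + 4/3)²) = 1844 + (23 - 3*(13/3)²) = 1844 + (23 - 3*169/9) = 1844 + (23 - 169/3) = 1844 - 100/3 = 5432/3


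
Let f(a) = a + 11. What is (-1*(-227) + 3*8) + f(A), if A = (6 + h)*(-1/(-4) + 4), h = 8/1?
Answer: 643/2 ≈ 321.50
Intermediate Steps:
h = 8 (h = 8*1 = 8)
A = 119/2 (A = (6 + 8)*(-1/(-4) + 4) = 14*(-1*(-¼) + 4) = 14*(¼ + 4) = 14*(17/4) = 119/2 ≈ 59.500)
f(a) = 11 + a
(-1*(-227) + 3*8) + f(A) = (-1*(-227) + 3*8) + (11 + 119/2) = (227 + 24) + 141/2 = 251 + 141/2 = 643/2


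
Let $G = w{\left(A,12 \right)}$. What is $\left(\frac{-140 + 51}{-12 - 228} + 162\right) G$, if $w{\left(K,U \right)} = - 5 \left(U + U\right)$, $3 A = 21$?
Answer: $- \frac{38969}{2} \approx -19485.0$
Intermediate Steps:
$A = 7$ ($A = \frac{1}{3} \cdot 21 = 7$)
$w{\left(K,U \right)} = - 10 U$ ($w{\left(K,U \right)} = - 5 \cdot 2 U = - 10 U$)
$G = -120$ ($G = \left(-10\right) 12 = -120$)
$\left(\frac{-140 + 51}{-12 - 228} + 162\right) G = \left(\frac{-140 + 51}{-12 - 228} + 162\right) \left(-120\right) = \left(- \frac{89}{-240} + 162\right) \left(-120\right) = \left(\left(-89\right) \left(- \frac{1}{240}\right) + 162\right) \left(-120\right) = \left(\frac{89}{240} + 162\right) \left(-120\right) = \frac{38969}{240} \left(-120\right) = - \frac{38969}{2}$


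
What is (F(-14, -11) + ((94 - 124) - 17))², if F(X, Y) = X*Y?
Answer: 11449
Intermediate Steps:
(F(-14, -11) + ((94 - 124) - 17))² = (-14*(-11) + ((94 - 124) - 17))² = (154 + (-30 - 17))² = (154 - 47)² = 107² = 11449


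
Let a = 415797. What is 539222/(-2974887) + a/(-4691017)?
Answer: -3766448658713/13955245490079 ≈ -0.26989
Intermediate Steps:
539222/(-2974887) + a/(-4691017) = 539222/(-2974887) + 415797/(-4691017) = 539222*(-1/2974887) + 415797*(-1/4691017) = -539222/2974887 - 415797/4691017 = -3766448658713/13955245490079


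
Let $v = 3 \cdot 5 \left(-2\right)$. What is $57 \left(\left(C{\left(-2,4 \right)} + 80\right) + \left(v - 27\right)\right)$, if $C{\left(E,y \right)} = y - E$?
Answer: $1653$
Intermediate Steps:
$v = -30$ ($v = 15 \left(-2\right) = -30$)
$57 \left(\left(C{\left(-2,4 \right)} + 80\right) + \left(v - 27\right)\right) = 57 \left(\left(\left(4 - -2\right) + 80\right) - 57\right) = 57 \left(\left(\left(4 + 2\right) + 80\right) - 57\right) = 57 \left(\left(6 + 80\right) - 57\right) = 57 \left(86 - 57\right) = 57 \cdot 29 = 1653$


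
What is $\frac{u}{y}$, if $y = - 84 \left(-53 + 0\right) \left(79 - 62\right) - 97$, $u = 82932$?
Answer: $\frac{82932}{75587} \approx 1.0972$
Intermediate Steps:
$y = 75587$ ($y = - 84 \left(\left(-53\right) 17\right) - 97 = \left(-84\right) \left(-901\right) - 97 = 75684 - 97 = 75587$)
$\frac{u}{y} = \frac{82932}{75587}$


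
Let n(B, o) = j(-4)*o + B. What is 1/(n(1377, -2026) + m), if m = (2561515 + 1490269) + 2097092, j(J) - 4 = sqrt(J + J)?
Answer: 6142149/37726027175609 + 4052*I*sqrt(2)/37726027175609 ≈ 1.6281e-7 + 1.5189e-10*I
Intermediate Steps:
j(J) = 4 + sqrt(2)*sqrt(J) (j(J) = 4 + sqrt(J + J) = 4 + sqrt(2*J) = 4 + sqrt(2)*sqrt(J))
n(B, o) = B + o*(4 + 2*I*sqrt(2)) (n(B, o) = (4 + sqrt(2)*sqrt(-4))*o + B = (4 + sqrt(2)*(2*I))*o + B = (4 + 2*I*sqrt(2))*o + B = o*(4 + 2*I*sqrt(2)) + B = B + o*(4 + 2*I*sqrt(2)))
m = 6148876 (m = 4051784 + 2097092 = 6148876)
1/(n(1377, -2026) + m) = 1/((1377 + 2*(-2026)*(2 + I*sqrt(2))) + 6148876) = 1/((1377 + (-8104 - 4052*I*sqrt(2))) + 6148876) = 1/((-6727 - 4052*I*sqrt(2)) + 6148876) = 1/(6142149 - 4052*I*sqrt(2))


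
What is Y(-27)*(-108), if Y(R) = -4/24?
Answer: 18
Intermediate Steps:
Y(R) = -⅙ (Y(R) = -4*1/24 = -⅙)
Y(-27)*(-108) = -⅙*(-108) = 18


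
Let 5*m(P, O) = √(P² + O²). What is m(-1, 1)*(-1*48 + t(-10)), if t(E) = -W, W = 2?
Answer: -10*√2 ≈ -14.142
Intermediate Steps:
m(P, O) = √(O² + P²)/5 (m(P, O) = √(P² + O²)/5 = √(O² + P²)/5)
t(E) = -2 (t(E) = -1*2 = -2)
m(-1, 1)*(-1*48 + t(-10)) = (√(1² + (-1)²)/5)*(-1*48 - 2) = (√(1 + 1)/5)*(-48 - 2) = (√2/5)*(-50) = -10*√2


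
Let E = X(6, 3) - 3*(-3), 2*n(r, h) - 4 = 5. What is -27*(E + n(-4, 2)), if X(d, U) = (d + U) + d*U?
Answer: -2187/2 ≈ -1093.5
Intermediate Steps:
X(d, U) = U + d + U*d (X(d, U) = (U + d) + U*d = U + d + U*d)
n(r, h) = 9/2 (n(r, h) = 2 + (½)*5 = 2 + 5/2 = 9/2)
E = 36 (E = (3 + 6 + 3*6) - 3*(-3) = (3 + 6 + 18) + 9 = 27 + 9 = 36)
-27*(E + n(-4, 2)) = -27*(36 + 9/2) = -27*81/2 = -2187/2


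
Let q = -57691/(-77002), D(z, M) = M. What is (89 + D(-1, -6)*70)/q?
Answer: -25487662/57691 ≈ -441.80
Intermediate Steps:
q = 57691/77002 (q = -57691*(-1/77002) = 57691/77002 ≈ 0.74921)
(89 + D(-1, -6)*70)/q = (89 - 6*70)/(57691/77002) = (89 - 420)*(77002/57691) = -331*77002/57691 = -25487662/57691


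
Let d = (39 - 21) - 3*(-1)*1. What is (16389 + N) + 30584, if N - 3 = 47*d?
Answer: 47963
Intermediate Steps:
d = 21 (d = 18 + 3*1 = 18 + 3 = 21)
N = 990 (N = 3 + 47*21 = 3 + 987 = 990)
(16389 + N) + 30584 = (16389 + 990) + 30584 = 17379 + 30584 = 47963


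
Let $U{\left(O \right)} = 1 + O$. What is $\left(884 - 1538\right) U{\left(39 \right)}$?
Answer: $-26160$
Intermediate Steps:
$\left(884 - 1538\right) U{\left(39 \right)} = \left(884 - 1538\right) \left(1 + 39\right) = \left(-654\right) 40 = -26160$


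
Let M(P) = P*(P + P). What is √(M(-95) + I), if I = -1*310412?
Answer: I*√292362 ≈ 540.71*I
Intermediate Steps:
M(P) = 2*P² (M(P) = P*(2*P) = 2*P²)
I = -310412
√(M(-95) + I) = √(2*(-95)² - 310412) = √(2*9025 - 310412) = √(18050 - 310412) = √(-292362) = I*√292362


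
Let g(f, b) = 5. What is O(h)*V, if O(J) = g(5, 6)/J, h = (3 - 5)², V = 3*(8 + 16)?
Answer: 90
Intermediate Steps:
V = 72 (V = 3*24 = 72)
h = 4 (h = (-2)² = 4)
O(J) = 5/J
O(h)*V = (5/4)*72 = 90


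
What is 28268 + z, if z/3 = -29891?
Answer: -61405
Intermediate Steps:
z = -89673 (z = 3*(-29891) = -89673)
28268 + z = 28268 - 89673 = -61405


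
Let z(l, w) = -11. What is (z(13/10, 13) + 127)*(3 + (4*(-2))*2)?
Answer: -1508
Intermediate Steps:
(z(13/10, 13) + 127)*(3 + (4*(-2))*2) = (-11 + 127)*(3 + (4*(-2))*2) = 116*(3 - 8*2) = 116*(3 - 16) = 116*(-13) = -1508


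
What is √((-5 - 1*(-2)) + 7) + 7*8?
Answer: 58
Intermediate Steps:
√((-5 - 1*(-2)) + 7) + 7*8 = √((-5 + 2) + 7) + 56 = √(-3 + 7) + 56 = √4 + 56 = 2 + 56 = 58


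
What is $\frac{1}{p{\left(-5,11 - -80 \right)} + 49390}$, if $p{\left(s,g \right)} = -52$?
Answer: $\frac{1}{49338} \approx 2.0268 \cdot 10^{-5}$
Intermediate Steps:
$\frac{1}{p{\left(-5,11 - -80 \right)} + 49390} = \frac{1}{-52 + 49390} = \frac{1}{49338}$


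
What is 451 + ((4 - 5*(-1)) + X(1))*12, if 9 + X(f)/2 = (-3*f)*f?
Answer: 271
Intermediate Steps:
X(f) = -18 - 6*f² (X(f) = -18 + 2*((-3*f)*f) = -18 + 2*(-3*f²) = -18 - 6*f²)
451 + ((4 - 5*(-1)) + X(1))*12 = 451 + ((4 - 5*(-1)) + (-18 - 6*1²))*12 = 451 + ((4 + 5) + (-18 - 6*1))*12 = 451 + (9 + (-18 - 6))*12 = 451 + (9 - 24)*12 = 451 - 15*12 = 451 - 180 = 271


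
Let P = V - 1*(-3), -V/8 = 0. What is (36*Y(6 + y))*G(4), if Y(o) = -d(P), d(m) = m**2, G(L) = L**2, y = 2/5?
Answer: -5184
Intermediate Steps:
V = 0 (V = -8*0 = 0)
y = 2/5 (y = 2*(1/5) = 2/5 ≈ 0.40000)
P = 3 (P = 0 - 1*(-3) = 0 + 3 = 3)
Y(o) = -9 (Y(o) = -1*3**2 = -1*9 = -9)
(36*Y(6 + y))*G(4) = (36*(-9))*4**2 = -324*16 = -5184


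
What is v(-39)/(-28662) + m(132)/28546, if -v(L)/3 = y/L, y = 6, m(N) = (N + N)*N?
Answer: 1082033551/886367573 ≈ 1.2208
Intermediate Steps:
m(N) = 2*N² (m(N) = (2*N)*N = 2*N²)
v(L) = -18/L
v(-39)/(-28662) + m(132)/28546 = -18/(-39)/(-28662) + (2*132²)/28546 = -18*(-1/39)*(-1/28662) + (2*17424)*(1/28546) = (6/13)*(-1/28662) + 34848*(1/28546) = -1/62101 + 17424/14273 = 1082033551/886367573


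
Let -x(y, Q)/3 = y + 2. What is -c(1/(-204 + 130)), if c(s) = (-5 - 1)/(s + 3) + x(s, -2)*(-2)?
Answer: -81033/8177 ≈ -9.9099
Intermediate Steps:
x(y, Q) = -6 - 3*y (x(y, Q) = -3*(y + 2) = -3*(2 + y) = -6 - 3*y)
c(s) = 12 - 6/(3 + s) + 6*s (c(s) = (-5 - 1)/(s + 3) + (-6 - 3*s)*(-2) = -6/(3 + s) + (12 + 6*s) = 12 - 6/(3 + s) + 6*s)
-c(1/(-204 + 130)) = -6*(5 + (1/(-204 + 130))² + 5/(-204 + 130))/(3 + 1/(-204 + 130)) = -6*(5 + (1/(-74))² + 5/(-74))/(3 + 1/(-74)) = -6*(5 + (-1/74)² + 5*(-1/74))/(3 - 1/74) = -6*(5 + 1/5476 - 5/74)/221/74 = -6*74*27011/(221*5476) = -1*81033/8177 = -81033/8177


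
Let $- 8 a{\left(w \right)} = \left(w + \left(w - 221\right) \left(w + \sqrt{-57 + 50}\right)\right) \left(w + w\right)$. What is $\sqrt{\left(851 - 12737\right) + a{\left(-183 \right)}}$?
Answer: $\frac{\sqrt{13448523 - 73932 i \sqrt{7}}}{2} \approx 1833.7 - 13.334 i$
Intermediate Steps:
$a{\left(w \right)} = - \frac{w \left(w + \left(-221 + w\right) \left(w + i \sqrt{7}\right)\right)}{4}$ ($a{\left(w \right)} = - \frac{\left(w + \left(w - 221\right) \left(w + \sqrt{-57 + 50}\right)\right) \left(w + w\right)}{8} = - \frac{\left(w + \left(-221 + w\right) \left(w + \sqrt{-7}\right)\right) 2 w}{8} = - \frac{\left(w + \left(-221 + w\right) \left(w + i \sqrt{7}\right)\right) 2 w}{8} = - \frac{2 w \left(w + \left(-221 + w\right) \left(w + i \sqrt{7}\right)\right)}{8} = - \frac{w \left(w + \left(-221 + w\right) \left(w + i \sqrt{7}\right)\right)}{4}$)
$\sqrt{\left(851 - 12737\right) + a{\left(-183 \right)}} = \sqrt{\left(851 - 12737\right) + \frac{1}{4} \left(-183\right) \left(- \left(-183\right)^{2} + 220 \left(-183\right) + 221 i \sqrt{7} - i \left(-183\right) \sqrt{7}\right)} = \sqrt{\left(851 - 12737\right) + \frac{1}{4} \left(-183\right) \left(\left(-1\right) 33489 - 40260 + 221 i \sqrt{7} + 183 i \sqrt{7}\right)} = \sqrt{-11886 + \frac{1}{4} \left(-183\right) \left(-33489 - 40260 + 221 i \sqrt{7} + 183 i \sqrt{7}\right)} = \sqrt{-11886 + \frac{1}{4} \left(-183\right) \left(-73749 + 404 i \sqrt{7}\right)} = \sqrt{-11886 + \left(\frac{13496067}{4} - 18483 i \sqrt{7}\right)} = \sqrt{\frac{13448523}{4} - 18483 i \sqrt{7}}$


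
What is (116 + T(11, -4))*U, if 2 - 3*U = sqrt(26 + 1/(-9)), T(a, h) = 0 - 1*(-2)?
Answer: 236/3 - 118*sqrt(233)/9 ≈ -121.47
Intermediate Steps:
T(a, h) = 2 (T(a, h) = 0 + 2 = 2)
U = 2/3 - sqrt(233)/9 (U = 2/3 - sqrt(26 + 1/(-9))/3 = 2/3 - sqrt(26 - 1/9)/3 = 2/3 - sqrt(233)/9 ≈ -1.0294)
(116 + T(11, -4))*U = (116 + 2)*(2/3 - sqrt(233)/9) = 118*(2/3 - sqrt(233)/9) = 236/3 - 118*sqrt(233)/9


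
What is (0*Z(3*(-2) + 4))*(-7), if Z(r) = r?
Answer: 0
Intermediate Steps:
(0*Z(3*(-2) + 4))*(-7) = (0*(3*(-2) + 4))*(-7) = (0*(-6 + 4))*(-7) = (0*(-2))*(-7) = 0*(-7) = 0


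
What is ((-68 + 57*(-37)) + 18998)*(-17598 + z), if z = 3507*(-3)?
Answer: -472989699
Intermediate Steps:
z = -10521
((-68 + 57*(-37)) + 18998)*(-17598 + z) = ((-68 + 57*(-37)) + 18998)*(-17598 - 10521) = ((-68 - 2109) + 18998)*(-28119) = (-2177 + 18998)*(-28119) = 16821*(-28119) = -472989699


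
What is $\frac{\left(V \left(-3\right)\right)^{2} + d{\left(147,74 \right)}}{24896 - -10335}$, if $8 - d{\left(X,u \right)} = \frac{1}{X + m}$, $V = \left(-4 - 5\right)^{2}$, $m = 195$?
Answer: $\frac{20197493}{12049002} \approx 1.6763$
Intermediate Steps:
$V = 81$ ($V = \left(-9\right)^{2} = 81$)
$d{\left(X,u \right)} = 8 - \frac{1}{195 + X}$ ($d{\left(X,u \right)} = 8 - \frac{1}{X + 195} = 8 - \frac{1}{195 + X}$)
$\frac{\left(V \left(-3\right)\right)^{2} + d{\left(147,74 \right)}}{24896 - -10335} = \frac{\left(81 \left(-3\right)\right)^{2} + \frac{1559 + 8 \cdot 147}{195 + 147}}{24896 - -10335} = \frac{\left(-243\right)^{2} + \frac{1559 + 1176}{342}}{24896 + 10335} = \frac{59049 + \frac{1}{342} \cdot 2735}{35231} = \left(59049 + \frac{2735}{342}\right) \frac{1}{35231} = \frac{20197493}{342} \cdot \frac{1}{35231} = \frac{20197493}{12049002}$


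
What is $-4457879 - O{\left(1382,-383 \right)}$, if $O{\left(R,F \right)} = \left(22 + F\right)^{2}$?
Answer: $-4588200$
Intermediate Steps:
$-4457879 - O{\left(1382,-383 \right)} = -4457879 - \left(22 - 383\right)^{2} = -4457879 - \left(-361\right)^{2} = -4457879 - 130321 = -4588200$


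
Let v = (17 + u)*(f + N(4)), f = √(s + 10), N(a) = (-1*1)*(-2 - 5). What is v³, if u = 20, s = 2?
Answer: 30138535 + 16107654*√3 ≈ 5.8038e+7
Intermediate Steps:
N(a) = 7 (N(a) = -1*(-7) = 7)
f = 2*√3 (f = √(2 + 10) = √12 = 2*√3 ≈ 3.4641)
v = 259 + 74*√3 (v = (17 + 20)*(2*√3 + 7) = 37*(7 + 2*√3) = 259 + 74*√3 ≈ 387.17)
v³ = (259 + 74*√3)³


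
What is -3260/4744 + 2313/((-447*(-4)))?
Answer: 214333/353428 ≈ 0.60644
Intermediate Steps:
-3260/4744 + 2313/((-447*(-4))) = -3260*1/4744 + 2313/1788 = -815/1186 + 2313*(1/1788) = -815/1186 + 771/596 = 214333/353428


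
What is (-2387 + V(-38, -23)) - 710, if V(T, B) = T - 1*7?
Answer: -3142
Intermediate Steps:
V(T, B) = -7 + T (V(T, B) = T - 7 = -7 + T)
(-2387 + V(-38, -23)) - 710 = (-2387 + (-7 - 38)) - 710 = (-2387 - 45) - 710 = -2432 - 710 = -3142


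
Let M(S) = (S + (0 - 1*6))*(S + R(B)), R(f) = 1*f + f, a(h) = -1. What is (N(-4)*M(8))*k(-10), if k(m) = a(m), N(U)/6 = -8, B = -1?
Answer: 576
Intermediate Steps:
N(U) = -48 (N(U) = 6*(-8) = -48)
k(m) = -1
R(f) = 2*f (R(f) = f + f = 2*f)
M(S) = (-6 + S)*(-2 + S) (M(S) = (S + (0 - 1*6))*(S + 2*(-1)) = (S + (0 - 6))*(S - 2) = (S - 6)*(-2 + S) = (-6 + S)*(-2 + S))
(N(-4)*M(8))*k(-10) = -48*(12 + 8**2 - 8*8)*(-1) = -48*(12 + 64 - 64)*(-1) = -48*12*(-1) = -576*(-1) = 576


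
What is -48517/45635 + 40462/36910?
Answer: 1114418/33687757 ≈ 0.033081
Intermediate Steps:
-48517/45635 + 40462/36910 = -48517*1/45635 + 40462*(1/36910) = -48517/45635 + 20231/18455 = 1114418/33687757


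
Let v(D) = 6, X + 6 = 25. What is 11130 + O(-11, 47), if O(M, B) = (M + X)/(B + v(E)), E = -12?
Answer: 589898/53 ≈ 11130.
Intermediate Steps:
X = 19 (X = -6 + 25 = 19)
O(M, B) = (19 + M)/(6 + B) (O(M, B) = (M + 19)/(B + 6) = (19 + M)/(6 + B))
11130 + O(-11, 47) = 11130 + (19 - 11)/(6 + 47) = 11130 + 8/53 = 589898/53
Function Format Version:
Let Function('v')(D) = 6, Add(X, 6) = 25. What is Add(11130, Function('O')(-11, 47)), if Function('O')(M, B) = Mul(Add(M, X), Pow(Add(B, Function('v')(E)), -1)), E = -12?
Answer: Rational(589898, 53) ≈ 11130.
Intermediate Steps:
X = 19 (X = Add(-6, 25) = 19)
Function('O')(M, B) = Mul(Pow(Add(6, B), -1), Add(19, M)) (Function('O')(M, B) = Mul(Add(M, 19), Pow(Add(B, 6), -1)) = Mul(Add(19, M), Pow(Add(6, B), -1)) = Mul(Pow(Add(6, B), -1), Add(19, M)))
Add(11130, Function('O')(-11, 47)) = Add(11130, Mul(Pow(Add(6, 47), -1), Add(19, -11))) = Add(11130, Mul(Pow(53, -1), 8)) = Add(11130, Mul(Rational(1, 53), 8)) = Add(11130, Rational(8, 53)) = Rational(589898, 53)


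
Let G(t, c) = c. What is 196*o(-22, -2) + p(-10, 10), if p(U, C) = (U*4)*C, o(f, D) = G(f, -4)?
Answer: -1184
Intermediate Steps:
o(f, D) = -4
p(U, C) = 4*C*U (p(U, C) = (4*U)*C = 4*C*U)
196*o(-22, -2) + p(-10, 10) = 196*(-4) + 4*10*(-10) = -784 - 400 = -1184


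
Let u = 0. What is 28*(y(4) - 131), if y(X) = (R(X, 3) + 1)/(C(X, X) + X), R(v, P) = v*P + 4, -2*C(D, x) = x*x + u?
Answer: -3787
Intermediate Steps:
C(D, x) = -x**2/2 (C(D, x) = -(x*x + 0)/2 = -(x**2 + 0)/2 = -x**2/2)
R(v, P) = 4 + P*v (R(v, P) = P*v + 4 = 4 + P*v)
y(X) = (5 + 3*X)/(X - X**2/2) (y(X) = ((4 + 3*X) + 1)/(-X**2/2 + X) = (5 + 3*X)/(X - X**2/2))
28*(y(4) - 131) = 28*(2*(-5 - 3*4)/(4*(-2 + 4)) - 131) = 28*(2*(1/4)*(-5 - 12)/2 - 131) = 28*(2*(1/4)*(1/2)*(-17) - 131) = 28*(-17/4 - 131) = 28*(-541/4) = -3787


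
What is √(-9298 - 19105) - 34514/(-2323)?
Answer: 34514/2323 + I*√28403 ≈ 14.858 + 168.53*I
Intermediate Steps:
√(-9298 - 19105) - 34514/(-2323) = √(-28403) - 34514*(-1/2323) = I*√28403 + 34514/2323 = 34514/2323 + I*√28403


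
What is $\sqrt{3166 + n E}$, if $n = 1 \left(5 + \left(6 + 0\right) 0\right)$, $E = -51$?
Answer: $\sqrt{2911} \approx 53.954$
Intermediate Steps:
$n = 5$ ($n = 1 \left(5 + 6 \cdot 0\right) = 1 \left(5 + 0\right) = 1 \cdot 5 = 5$)
$\sqrt{3166 + n E} = \sqrt{3166 + 5 \left(-51\right)} = \sqrt{3166 - 255} = \sqrt{2911}$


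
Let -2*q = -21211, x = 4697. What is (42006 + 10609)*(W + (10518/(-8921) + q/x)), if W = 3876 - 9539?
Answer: -2269576347286195/7618534 ≈ -2.9790e+8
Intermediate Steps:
q = 21211/2 (q = -½*(-21211) = 21211/2 ≈ 10606.)
W = -5663
(42006 + 10609)*(W + (10518/(-8921) + q/x)) = (42006 + 10609)*(-5663 + (10518/(-8921) + (21211/2)/4697)) = 52615*(-5663 + (10518*(-1/8921) + (21211/2)*(1/4697))) = 52615*(-5663 + (-10518/8921 + 21211/9394)) = 52615*(-5663 + 8219749/7618534) = 52615*(-43135538293/7618534) = -2269576347286195/7618534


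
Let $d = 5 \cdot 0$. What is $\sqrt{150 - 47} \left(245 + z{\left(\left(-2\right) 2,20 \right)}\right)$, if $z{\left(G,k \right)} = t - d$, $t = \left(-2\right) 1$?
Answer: $243 \sqrt{103} \approx 2466.2$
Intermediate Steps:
$d = 0$
$t = -2$
$z{\left(G,k \right)} = -2$ ($z{\left(G,k \right)} = -2 - 0 = -2 + 0 = -2$)
$\sqrt{150 - 47} \left(245 + z{\left(\left(-2\right) 2,20 \right)}\right) = \sqrt{150 - 47} \left(245 - 2\right) = \sqrt{103} \cdot 243 = 243 \sqrt{103}$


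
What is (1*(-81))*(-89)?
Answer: 7209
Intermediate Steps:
(1*(-81))*(-89) = -81*(-89) = 7209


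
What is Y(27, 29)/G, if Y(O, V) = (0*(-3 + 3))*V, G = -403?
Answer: 0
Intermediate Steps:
Y(O, V) = 0 (Y(O, V) = (0*0)*V = 0*V = 0)
Y(27, 29)/G = 0/(-403) = 0*(-1/403) = 0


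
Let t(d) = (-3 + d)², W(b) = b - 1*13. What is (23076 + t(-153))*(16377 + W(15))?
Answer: 776561148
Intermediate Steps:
W(b) = -13 + b (W(b) = b - 13 = -13 + b)
(23076 + t(-153))*(16377 + W(15)) = (23076 + (-3 - 153)²)*(16377 + (-13 + 15)) = (23076 + (-156)²)*(16377 + 2) = (23076 + 24336)*16379 = 47412*16379 = 776561148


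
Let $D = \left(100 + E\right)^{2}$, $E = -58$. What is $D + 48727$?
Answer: $50491$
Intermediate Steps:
$D = 1764$ ($D = \left(100 - 58\right)^{2} = 42^{2} = 1764$)
$D + 48727 = 1764 + 48727 = 50491$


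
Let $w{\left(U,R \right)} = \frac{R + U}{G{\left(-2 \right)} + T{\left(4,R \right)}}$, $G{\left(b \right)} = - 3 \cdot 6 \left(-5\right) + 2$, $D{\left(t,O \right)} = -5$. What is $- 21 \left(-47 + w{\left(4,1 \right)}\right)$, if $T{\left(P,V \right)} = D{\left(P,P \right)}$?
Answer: $\frac{28588}{29} \approx 985.79$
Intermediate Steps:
$T{\left(P,V \right)} = -5$
$G{\left(b \right)} = 92$ ($G{\left(b \right)} = \left(-3\right) \left(-30\right) + 2 = 90 + 2 = 92$)
$w{\left(U,R \right)} = \frac{R}{87} + \frac{U}{87}$ ($w{\left(U,R \right)} = \frac{R + U}{92 - 5} = \frac{R + U}{87} = \left(R + U\right) \frac{1}{87} = \frac{R}{87} + \frac{U}{87}$)
$- 21 \left(-47 + w{\left(4,1 \right)}\right) = - 21 \left(-47 + \left(\frac{1}{87} \cdot 1 + \frac{1}{87} \cdot 4\right)\right) = - 21 \left(-47 + \left(\frac{1}{87} + \frac{4}{87}\right)\right) = - 21 \left(-47 + \frac{5}{87}\right) = \left(-21\right) \left(- \frac{4084}{87}\right) = \frac{28588}{29}$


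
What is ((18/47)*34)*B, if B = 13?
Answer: 7956/47 ≈ 169.28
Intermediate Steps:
((18/47)*34)*B = ((18/47)*34)*13 = (612/47)*13 = 7956/47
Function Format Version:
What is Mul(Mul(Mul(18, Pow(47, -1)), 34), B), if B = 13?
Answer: Rational(7956, 47) ≈ 169.28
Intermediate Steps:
Mul(Mul(Mul(18, Pow(47, -1)), 34), B) = Mul(Mul(Mul(18, Pow(47, -1)), 34), 13) = Mul(Mul(Mul(18, Rational(1, 47)), 34), 13) = Mul(Mul(Rational(18, 47), 34), 13) = Mul(Rational(612, 47), 13) = Rational(7956, 47)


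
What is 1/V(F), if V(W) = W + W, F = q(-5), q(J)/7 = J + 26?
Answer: 1/294 ≈ 0.0034014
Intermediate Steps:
q(J) = 182 + 7*J (q(J) = 7*(J + 26) = 7*(26 + J) = 182 + 7*J)
F = 147 (F = 182 + 7*(-5) = 182 - 35 = 147)
V(W) = 2*W
1/V(F) = 1/(2*147) = 1/294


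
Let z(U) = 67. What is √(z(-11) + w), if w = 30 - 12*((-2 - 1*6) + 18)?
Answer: I*√23 ≈ 4.7958*I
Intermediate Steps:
w = -90 (w = 30 - 12*((-2 - 6) + 18) = 30 - 12*(-8 + 18) = 30 - 12*10 = 30 - 120 = -90)
√(z(-11) + w) = √(67 - 90) = √(-23) = I*√23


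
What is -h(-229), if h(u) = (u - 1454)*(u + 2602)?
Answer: 3993759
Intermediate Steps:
h(u) = (-1454 + u)*(2602 + u)
-h(-229) = -(-3783308 + (-229)² + 1148*(-229)) = -(-3783308 + 52441 - 262892) = -1*(-3993759) = 3993759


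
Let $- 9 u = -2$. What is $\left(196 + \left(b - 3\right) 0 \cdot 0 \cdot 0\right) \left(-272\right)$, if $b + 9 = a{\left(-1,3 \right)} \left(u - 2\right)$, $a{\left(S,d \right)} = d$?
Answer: $-53312$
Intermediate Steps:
$u = \frac{2}{9}$ ($u = \left(- \frac{1}{9}\right) \left(-2\right) = \frac{2}{9} \approx 0.22222$)
$b = - \frac{43}{3}$ ($b = -9 + 3 \left(\frac{2}{9} - 2\right) = -9 + 3 \left(- \frac{16}{9}\right) = -9 - \frac{16}{3} = - \frac{43}{3} \approx -14.333$)
$\left(196 + \left(b - 3\right) 0 \cdot 0 \cdot 0\right) \left(-272\right) = \left(196 + \left(- \frac{43}{3} - 3\right) 0 \cdot 0 \cdot 0\right) \left(-272\right) = \left(196 - \frac{52 \cdot 0 \cdot 0}{3}\right) \left(-272\right) = \left(196 - 0\right) \left(-272\right) = \left(196 + 0\right) \left(-272\right) = 196 \left(-272\right) = -53312$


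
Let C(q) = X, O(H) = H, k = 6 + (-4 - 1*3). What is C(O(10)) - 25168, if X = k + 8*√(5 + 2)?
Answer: -25169 + 8*√7 ≈ -25148.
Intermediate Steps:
k = -1 (k = 6 + (-4 - 3) = 6 - 7 = -1)
X = -1 + 8*√7 (X = -1 + 8*√(5 + 2) = -1 + 8*√7 ≈ 20.166)
C(q) = -1 + 8*√7
C(O(10)) - 25168 = (-1 + 8*√7) - 25168 = -25169 + 8*√7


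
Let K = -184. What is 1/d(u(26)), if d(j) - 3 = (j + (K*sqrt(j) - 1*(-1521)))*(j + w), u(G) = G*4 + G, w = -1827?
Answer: 175109/301567269624 + 39031*sqrt(130)/603134539248 ≈ 1.3185e-6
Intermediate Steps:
u(G) = 5*G (u(G) = 4*G + G = 5*G)
d(j) = 3 + (-1827 + j)*(1521 + j - 184*sqrt(j)) (d(j) = 3 + (j + (-184*sqrt(j) - 1*(-1521)))*(j - 1827) = 3 + (j + (-184*sqrt(j) + 1521))*(-1827 + j) = 3 + (j + (1521 - 184*sqrt(j)))*(-1827 + j) = 3 + (1521 + j - 184*sqrt(j))*(-1827 + j) = 3 + (-1827 + j)*(1521 + j - 184*sqrt(j)))
1/d(u(26)) = 1/(-2778864 + (5*26)**2 - 1530*26 - 184*130*sqrt(130) + 336168*sqrt(5*26)) = 1/(-2778864 + 130**2 - 306*130 - 23920*sqrt(130) + 336168*sqrt(130)) = 1/(-2778864 + 16900 - 39780 - 23920*sqrt(130) + 336168*sqrt(130)) = 1/(-2801744 + 312248*sqrt(130))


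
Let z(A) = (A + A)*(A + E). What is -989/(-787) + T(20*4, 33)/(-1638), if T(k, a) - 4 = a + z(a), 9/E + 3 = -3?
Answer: -22655/644553 ≈ -0.035148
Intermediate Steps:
E = -3/2 (E = 9/(-3 - 3) = 9/(-6) = 9*(-⅙) = -3/2 ≈ -1.5000)
z(A) = 2*A*(-3/2 + A) (z(A) = (A + A)*(A - 3/2) = (2*A)*(-3/2 + A) = 2*A*(-3/2 + A))
T(k, a) = 4 + a + a*(-3 + 2*a) (T(k, a) = 4 + (a + a*(-3 + 2*a)) = 4 + a + a*(-3 + 2*a))
-989/(-787) + T(20*4, 33)/(-1638) = -989/(-787) + (4 - 2*33 + 2*33²)/(-1638) = -989*(-1/787) + (4 - 66 + 2*1089)*(-1/1638) = 989/787 + (4 - 66 + 2178)*(-1/1638) = 989/787 + 2116*(-1/1638) = 989/787 - 1058/819 = -22655/644553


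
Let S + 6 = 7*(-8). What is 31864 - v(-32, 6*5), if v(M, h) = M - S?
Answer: 31834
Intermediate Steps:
S = -62 (S = -6 + 7*(-8) = -6 - 56 = -62)
v(M, h) = 62 + M (v(M, h) = M - 1*(-62) = M + 62 = 62 + M)
31864 - v(-32, 6*5) = 31864 - (62 - 32) = 31864 - 1*30 = 31864 - 30 = 31834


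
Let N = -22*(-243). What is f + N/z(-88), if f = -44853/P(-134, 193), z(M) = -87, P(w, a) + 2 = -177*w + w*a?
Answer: -87015/2146 ≈ -40.548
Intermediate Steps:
P(w, a) = -2 - 177*w + a*w (P(w, a) = -2 + (-177*w + w*a) = -2 + (-177*w + a*w) = -2 - 177*w + a*w)
N = 5346
f = 44853/2146 (f = -44853/(-2 - 177*(-134) + 193*(-134)) = -44853/(-2 + 23718 - 25862) = -44853/(-2146) = -44853*(-1/2146) = 44853/2146 ≈ 20.901)
f + N/z(-88) = 44853/2146 + 5346/(-87) = 44853/2146 + 5346*(-1/87) = 44853/2146 - 1782/29 = -87015/2146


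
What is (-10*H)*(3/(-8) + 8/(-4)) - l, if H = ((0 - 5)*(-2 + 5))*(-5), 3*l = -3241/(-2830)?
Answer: 30239143/16980 ≈ 1780.9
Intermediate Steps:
l = 3241/8490 (l = (-3241/(-2830))/3 = (-3241*(-1/2830))/3 = (⅓)*(3241/2830) = 3241/8490 ≈ 0.38174)
H = 75 (H = -5*3*(-5) = -15*(-5) = 75)
(-10*H)*(3/(-8) + 8/(-4)) - l = (-10*75)*(3/(-8) + 8/(-4)) - 1*3241/8490 = -750*(3*(-⅛) + 8*(-¼)) - 3241/8490 = -750*(-3/8 - 2) - 3241/8490 = -750*(-19/8) - 3241/8490 = 7125/4 - 3241/8490 = 30239143/16980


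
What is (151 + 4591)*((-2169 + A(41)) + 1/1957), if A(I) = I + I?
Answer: -19367551436/1957 ≈ -9.8965e+6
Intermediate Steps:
A(I) = 2*I
(151 + 4591)*((-2169 + A(41)) + 1/1957) = (151 + 4591)*((-2169 + 2*41) + 1/1957) = 4742*((-2169 + 82) + 1/1957) = 4742*(-2087 + 1/1957) = 4742*(-4084258/1957) = -19367551436/1957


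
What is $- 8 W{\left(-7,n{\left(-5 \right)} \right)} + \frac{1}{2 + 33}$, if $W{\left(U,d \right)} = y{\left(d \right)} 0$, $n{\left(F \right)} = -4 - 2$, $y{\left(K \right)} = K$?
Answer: $\frac{1}{35} \approx 0.028571$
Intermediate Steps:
$n{\left(F \right)} = -6$ ($n{\left(F \right)} = -4 - 2 = -6$)
$W{\left(U,d \right)} = 0$ ($W{\left(U,d \right)} = d 0 = 0$)
$- 8 W{\left(-7,n{\left(-5 \right)} \right)} + \frac{1}{2 + 33} = \left(-8\right) 0 + \frac{1}{2 + 33} = 0 + \frac{1}{35} = \frac{1}{35}$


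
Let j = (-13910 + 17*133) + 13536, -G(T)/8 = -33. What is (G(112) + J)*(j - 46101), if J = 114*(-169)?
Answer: 840154428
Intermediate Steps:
G(T) = 264 (G(T) = -8*(-33) = 264)
J = -19266
j = 1887 (j = (-13910 + 2261) + 13536 = -11649 + 13536 = 1887)
(G(112) + J)*(j - 46101) = (264 - 19266)*(1887 - 46101) = -19002*(-44214) = 840154428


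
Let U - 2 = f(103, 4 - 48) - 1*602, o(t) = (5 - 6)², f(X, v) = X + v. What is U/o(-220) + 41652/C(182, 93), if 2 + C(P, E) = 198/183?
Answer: -642767/14 ≈ -45912.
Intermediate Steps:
C(P, E) = -56/61 (C(P, E) = -2 + 198/183 = -2 + 198*(1/183) = -2 + 66/61 = -56/61)
o(t) = 1 (o(t) = (-1)² = 1)
U = -541 (U = 2 + ((103 + (4 - 48)) - 1*602) = 2 + ((103 - 44) - 602) = 2 + (59 - 602) = 2 - 543 = -541)
U/o(-220) + 41652/C(182, 93) = -541/1 + 41652/(-56/61) = -541*1 + 41652*(-61/56) = -541 - 635193/14 = -642767/14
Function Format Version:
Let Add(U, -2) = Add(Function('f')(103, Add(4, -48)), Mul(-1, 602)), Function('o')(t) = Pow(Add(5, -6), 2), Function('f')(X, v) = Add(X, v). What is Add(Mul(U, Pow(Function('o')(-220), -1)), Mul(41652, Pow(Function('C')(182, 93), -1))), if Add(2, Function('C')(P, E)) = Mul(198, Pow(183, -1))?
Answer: Rational(-642767, 14) ≈ -45912.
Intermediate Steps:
Function('C')(P, E) = Rational(-56, 61) (Function('C')(P, E) = Add(-2, Mul(198, Pow(183, -1))) = Add(-2, Mul(198, Rational(1, 183))) = Add(-2, Rational(66, 61)) = Rational(-56, 61))
Function('o')(t) = 1 (Function('o')(t) = Pow(-1, 2) = 1)
U = -541 (U = Add(2, Add(Add(103, Add(4, -48)), Mul(-1, 602))) = Add(2, Add(Add(103, -44), -602)) = Add(2, Add(59, -602)) = Add(2, -543) = -541)
Add(Mul(U, Pow(Function('o')(-220), -1)), Mul(41652, Pow(Function('C')(182, 93), -1))) = Add(Mul(-541, Pow(1, -1)), Mul(41652, Pow(Rational(-56, 61), -1))) = Add(Mul(-541, 1), Mul(41652, Rational(-61, 56))) = Add(-541, Rational(-635193, 14)) = Rational(-642767, 14)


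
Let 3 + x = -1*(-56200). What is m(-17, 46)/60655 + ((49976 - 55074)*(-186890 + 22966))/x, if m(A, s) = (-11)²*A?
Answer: 50688330904331/3408629035 ≈ 14871.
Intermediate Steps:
m(A, s) = 121*A
x = 56197 (x = -3 - 1*(-56200) = -3 + 56200 = 56197)
m(-17, 46)/60655 + ((49976 - 55074)*(-186890 + 22966))/x = (121*(-17))/60655 + ((49976 - 55074)*(-186890 + 22966))/56197 = -2057*1/60655 - 5098*(-163924)*(1/56197) = -2057/60655 + 835684552*(1/56197) = -2057/60655 + 835684552/56197 = 50688330904331/3408629035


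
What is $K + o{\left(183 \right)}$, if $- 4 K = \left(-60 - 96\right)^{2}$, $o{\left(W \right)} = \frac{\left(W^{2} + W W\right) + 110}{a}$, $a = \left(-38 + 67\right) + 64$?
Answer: $- \frac{498724}{93} \approx -5362.6$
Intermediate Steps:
$a = 93$ ($a = 29 + 64 = 93$)
$o{\left(W \right)} = \frac{110}{93} + \frac{2 W^{2}}{93}$ ($o{\left(W \right)} = \frac{\left(W^{2} + W W\right) + 110}{93} = \left(\left(W^{2} + W^{2}\right) + 110\right) \frac{1}{93} = \left(2 W^{2} + 110\right) \frac{1}{93} = \left(110 + 2 W^{2}\right) \frac{1}{93} = \frac{110}{93} + \frac{2 W^{2}}{93}$)
$K = -6084$ ($K = - \frac{\left(-60 - 96\right)^{2}}{4} = - \frac{\left(-156\right)^{2}}{4} = \left(- \frac{1}{4}\right) 24336 = -6084$)
$K + o{\left(183 \right)} = -6084 + \left(\frac{110}{93} + \frac{2 \cdot 183^{2}}{93}\right) = -6084 + \left(\frac{110}{93} + \frac{2}{93} \cdot 33489\right) = -6084 + \left(\frac{110}{93} + \frac{22326}{31}\right) = -6084 + \frac{67088}{93} = - \frac{498724}{93}$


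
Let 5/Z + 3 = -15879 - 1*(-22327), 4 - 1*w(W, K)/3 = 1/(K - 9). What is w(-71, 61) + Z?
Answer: 800521/67028 ≈ 11.943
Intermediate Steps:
w(W, K) = 12 - 3/(-9 + K) (w(W, K) = 12 - 3/(K - 9) = 12 - 3/(-9 + K))
Z = 1/1289 (Z = 5/(-3 + (-15879 - 1*(-22327))) = 5/(-3 + (-15879 + 22327)) = 5/(-3 + 6448) = 5/6445 = 5*(1/6445) = 1/1289 ≈ 0.00077580)
w(-71, 61) + Z = 3*(-37 + 4*61)/(-9 + 61) + 1/1289 = 3*(-37 + 244)/52 + 1/1289 = 3*(1/52)*207 + 1/1289 = 621/52 + 1/1289 = 800521/67028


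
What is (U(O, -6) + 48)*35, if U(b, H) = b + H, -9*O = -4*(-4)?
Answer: 12670/9 ≈ 1407.8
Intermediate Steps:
O = -16/9 (O = -(-4)*(-4)/9 = -⅑*16 = -16/9 ≈ -1.7778)
U(b, H) = H + b
(U(O, -6) + 48)*35 = ((-6 - 16/9) + 48)*35 = (-70/9 + 48)*35 = (362/9)*35 = 12670/9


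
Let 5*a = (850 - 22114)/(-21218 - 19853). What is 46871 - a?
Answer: 9625172941/205355 ≈ 46871.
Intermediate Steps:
a = 21264/205355 (a = ((850 - 22114)/(-21218 - 19853))/5 = (-21264/(-41071))/5 = (-21264*(-1/41071))/5 = (1/5)*(21264/41071) = 21264/205355 ≈ 0.10355)
46871 - a = 46871 - 1*21264/205355 = 46871 - 21264/205355 = 9625172941/205355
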